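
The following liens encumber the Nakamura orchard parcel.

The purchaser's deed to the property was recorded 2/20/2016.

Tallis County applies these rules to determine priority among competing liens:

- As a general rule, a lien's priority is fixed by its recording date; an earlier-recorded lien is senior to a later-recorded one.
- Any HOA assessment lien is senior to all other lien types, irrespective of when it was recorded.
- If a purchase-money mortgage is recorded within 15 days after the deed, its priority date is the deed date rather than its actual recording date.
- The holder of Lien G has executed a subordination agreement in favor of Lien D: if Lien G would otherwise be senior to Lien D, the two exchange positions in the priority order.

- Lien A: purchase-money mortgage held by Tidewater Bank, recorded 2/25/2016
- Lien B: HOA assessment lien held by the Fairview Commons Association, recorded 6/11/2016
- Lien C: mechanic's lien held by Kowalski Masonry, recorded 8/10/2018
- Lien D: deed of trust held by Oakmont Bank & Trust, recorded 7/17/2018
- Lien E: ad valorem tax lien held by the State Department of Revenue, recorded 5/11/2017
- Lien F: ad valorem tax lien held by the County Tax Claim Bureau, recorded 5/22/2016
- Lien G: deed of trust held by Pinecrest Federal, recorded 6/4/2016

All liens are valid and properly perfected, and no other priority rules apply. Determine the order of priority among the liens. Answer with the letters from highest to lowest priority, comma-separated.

Effective dates: A relates back to the deed date 2/20/2016.
B, as an HOA assessment lien, has superpriority and ranks first.
Remaining liens by effective date: A (2/20/2016), F (5/22/2016), G (6/4/2016), E (5/11/2017), D (7/17/2018), C (8/10/2018).
G would otherwise be senior to D, so under the subordination agreement G and D exchange positions.

B, A, F, D, E, G, C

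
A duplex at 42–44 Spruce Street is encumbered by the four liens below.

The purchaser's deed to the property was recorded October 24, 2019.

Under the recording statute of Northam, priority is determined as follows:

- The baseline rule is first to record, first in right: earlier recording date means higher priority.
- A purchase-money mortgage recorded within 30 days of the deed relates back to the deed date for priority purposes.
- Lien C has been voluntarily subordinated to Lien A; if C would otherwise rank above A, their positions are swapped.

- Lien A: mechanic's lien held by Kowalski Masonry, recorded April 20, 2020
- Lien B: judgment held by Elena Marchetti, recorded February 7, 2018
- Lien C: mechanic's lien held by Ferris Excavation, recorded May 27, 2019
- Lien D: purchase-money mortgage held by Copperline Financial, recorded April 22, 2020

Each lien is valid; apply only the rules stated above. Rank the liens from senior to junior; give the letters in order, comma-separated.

First, effective dates: D was recorded 181 days after the deed, outside the 30-day window, so it keeps its recording date.
Sorted by effective date: B (February 7, 2018), C (May 27, 2019), A (April 20, 2020), D (April 22, 2020).
The subordination applies — C was senior to A — so C and A swap.

B, A, C, D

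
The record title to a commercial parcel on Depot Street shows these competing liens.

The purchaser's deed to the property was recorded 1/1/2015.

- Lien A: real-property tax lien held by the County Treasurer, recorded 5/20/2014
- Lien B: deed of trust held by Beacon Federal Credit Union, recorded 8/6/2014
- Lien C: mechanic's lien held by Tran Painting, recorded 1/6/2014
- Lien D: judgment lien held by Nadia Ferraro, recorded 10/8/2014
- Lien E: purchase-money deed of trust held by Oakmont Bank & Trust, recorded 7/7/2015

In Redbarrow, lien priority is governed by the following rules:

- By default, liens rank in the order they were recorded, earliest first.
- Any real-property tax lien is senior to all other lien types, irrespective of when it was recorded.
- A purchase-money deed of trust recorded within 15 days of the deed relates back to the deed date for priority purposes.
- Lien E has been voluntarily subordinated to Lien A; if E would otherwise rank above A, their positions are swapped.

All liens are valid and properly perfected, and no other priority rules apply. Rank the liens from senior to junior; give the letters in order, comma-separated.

Effective dates: E was recorded 187 days after the deed — beyond 15 days — so no relation-back applies.
A, as a real-property tax lien, has superpriority and ranks first.
Among the remaining liens, by effective date: C (1/6/2014), B (8/6/2014), D (10/8/2014), E (7/7/2015).
E is already junior to A, so the subordination agreement changes nothing.

A, C, B, D, E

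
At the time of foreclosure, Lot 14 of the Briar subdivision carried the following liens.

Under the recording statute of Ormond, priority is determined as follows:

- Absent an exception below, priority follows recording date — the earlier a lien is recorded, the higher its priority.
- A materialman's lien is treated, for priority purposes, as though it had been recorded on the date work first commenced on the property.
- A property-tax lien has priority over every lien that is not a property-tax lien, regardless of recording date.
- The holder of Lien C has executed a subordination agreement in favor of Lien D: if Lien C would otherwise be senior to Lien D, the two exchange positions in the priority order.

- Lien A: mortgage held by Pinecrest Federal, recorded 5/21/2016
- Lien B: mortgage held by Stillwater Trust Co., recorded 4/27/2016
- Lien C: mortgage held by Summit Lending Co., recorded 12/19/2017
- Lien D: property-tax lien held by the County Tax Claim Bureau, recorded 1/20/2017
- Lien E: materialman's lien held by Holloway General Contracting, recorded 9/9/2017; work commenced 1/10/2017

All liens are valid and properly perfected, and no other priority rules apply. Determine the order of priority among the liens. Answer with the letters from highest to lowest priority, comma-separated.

D, B, A, E, C

Effective dates: E's effective date is 1/10/2017, when work began.
D is a property-tax lien and takes priority over every other lien.
Ordering the rest by effective date: B (4/27/2016), A (5/21/2016), E (1/10/2017), C (12/19/2017).
C already ranks below D; the subordination has no effect.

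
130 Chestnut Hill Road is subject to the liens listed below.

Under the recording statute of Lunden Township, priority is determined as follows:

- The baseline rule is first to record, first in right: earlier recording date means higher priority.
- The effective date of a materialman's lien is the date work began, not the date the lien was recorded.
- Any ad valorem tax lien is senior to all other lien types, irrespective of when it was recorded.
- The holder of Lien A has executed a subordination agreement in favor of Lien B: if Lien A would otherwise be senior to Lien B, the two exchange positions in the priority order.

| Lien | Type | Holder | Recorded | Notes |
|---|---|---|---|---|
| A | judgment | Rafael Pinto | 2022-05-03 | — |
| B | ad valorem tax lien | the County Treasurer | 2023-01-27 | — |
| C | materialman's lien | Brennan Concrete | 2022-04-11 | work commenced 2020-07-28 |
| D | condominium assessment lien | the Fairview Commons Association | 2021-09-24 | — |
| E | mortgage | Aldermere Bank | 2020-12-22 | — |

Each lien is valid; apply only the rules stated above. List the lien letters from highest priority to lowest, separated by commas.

Effective dates: C is treated as recorded 2020-07-28, the work-commencement date.
B is an ad valorem tax lien, so it outranks all other liens regardless of date.
The other liens, earliest effective date first: C (2020-07-28), E (2020-12-22), D (2021-09-24), A (2022-05-03).
Since A is not senior to B, the subordination leaves the order unchanged.

B, C, E, D, A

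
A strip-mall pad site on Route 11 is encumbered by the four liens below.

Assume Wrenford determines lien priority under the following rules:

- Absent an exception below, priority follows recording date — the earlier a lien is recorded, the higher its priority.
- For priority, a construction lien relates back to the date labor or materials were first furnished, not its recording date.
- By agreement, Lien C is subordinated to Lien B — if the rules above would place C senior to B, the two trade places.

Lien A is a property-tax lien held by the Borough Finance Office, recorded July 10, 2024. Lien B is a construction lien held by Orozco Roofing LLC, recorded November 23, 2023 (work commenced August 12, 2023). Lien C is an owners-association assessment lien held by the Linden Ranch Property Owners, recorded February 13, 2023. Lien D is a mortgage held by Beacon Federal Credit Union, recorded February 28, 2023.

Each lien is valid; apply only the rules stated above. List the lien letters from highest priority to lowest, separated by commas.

Effective dates after the stated exceptions: B relates back to August 12, 2023 (work commenced).
By effective date, earliest first: C (February 13, 2023), D (February 28, 2023), B (August 12, 2023), A (July 10, 2024).
Because C would otherwise rank above B, the subordination swaps them.

B, D, C, A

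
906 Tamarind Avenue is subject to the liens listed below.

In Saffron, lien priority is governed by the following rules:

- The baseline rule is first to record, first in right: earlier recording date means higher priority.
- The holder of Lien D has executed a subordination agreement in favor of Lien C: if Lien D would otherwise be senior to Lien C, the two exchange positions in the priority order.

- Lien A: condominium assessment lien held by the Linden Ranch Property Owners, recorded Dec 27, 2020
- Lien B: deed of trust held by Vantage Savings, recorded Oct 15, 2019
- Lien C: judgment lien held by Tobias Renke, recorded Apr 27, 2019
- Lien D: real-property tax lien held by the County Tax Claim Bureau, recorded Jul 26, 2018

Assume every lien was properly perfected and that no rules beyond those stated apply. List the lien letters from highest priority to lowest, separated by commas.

C, D, B, A

Ordering by effective date: D (Jul 26, 2018), C (Apr 27, 2019), B (Oct 15, 2019), A (Dec 27, 2020).
D would otherwise be senior to C, so under the subordination agreement D and C exchange positions.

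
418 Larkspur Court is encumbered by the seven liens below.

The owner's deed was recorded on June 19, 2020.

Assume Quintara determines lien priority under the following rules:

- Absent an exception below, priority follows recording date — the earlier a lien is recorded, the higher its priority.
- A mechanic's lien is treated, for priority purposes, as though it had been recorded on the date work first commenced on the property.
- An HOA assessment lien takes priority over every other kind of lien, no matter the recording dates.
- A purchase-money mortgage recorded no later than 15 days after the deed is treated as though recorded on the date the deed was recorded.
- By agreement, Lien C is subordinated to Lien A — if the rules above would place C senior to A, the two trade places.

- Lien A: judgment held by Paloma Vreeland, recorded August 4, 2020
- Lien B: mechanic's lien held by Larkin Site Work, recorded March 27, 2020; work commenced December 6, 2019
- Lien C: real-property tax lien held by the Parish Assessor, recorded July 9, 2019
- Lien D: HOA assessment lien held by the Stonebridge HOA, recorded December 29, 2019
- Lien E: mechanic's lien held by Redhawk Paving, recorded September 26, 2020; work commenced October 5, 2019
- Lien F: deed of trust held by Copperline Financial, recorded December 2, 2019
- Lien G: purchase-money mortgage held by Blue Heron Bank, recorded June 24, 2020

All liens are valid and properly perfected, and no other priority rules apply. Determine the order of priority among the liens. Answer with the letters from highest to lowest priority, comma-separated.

D, A, E, F, B, G, C

First, effective dates: B relates back to December 6, 2019 (work commenced); E relates back to October 5, 2019 (work commenced); G was recorded within the 15-day window, so its effective date is the deed date June 19, 2020.
As an HOA assessment lien, D is senior to every other lien.
Remaining liens by effective date: C (July 9, 2019), E (October 5, 2019), F (December 2, 2019), B (December 6, 2019), G (June 19, 2020), A (August 4, 2020).
Because C would otherwise rank above A, the subordination swaps them.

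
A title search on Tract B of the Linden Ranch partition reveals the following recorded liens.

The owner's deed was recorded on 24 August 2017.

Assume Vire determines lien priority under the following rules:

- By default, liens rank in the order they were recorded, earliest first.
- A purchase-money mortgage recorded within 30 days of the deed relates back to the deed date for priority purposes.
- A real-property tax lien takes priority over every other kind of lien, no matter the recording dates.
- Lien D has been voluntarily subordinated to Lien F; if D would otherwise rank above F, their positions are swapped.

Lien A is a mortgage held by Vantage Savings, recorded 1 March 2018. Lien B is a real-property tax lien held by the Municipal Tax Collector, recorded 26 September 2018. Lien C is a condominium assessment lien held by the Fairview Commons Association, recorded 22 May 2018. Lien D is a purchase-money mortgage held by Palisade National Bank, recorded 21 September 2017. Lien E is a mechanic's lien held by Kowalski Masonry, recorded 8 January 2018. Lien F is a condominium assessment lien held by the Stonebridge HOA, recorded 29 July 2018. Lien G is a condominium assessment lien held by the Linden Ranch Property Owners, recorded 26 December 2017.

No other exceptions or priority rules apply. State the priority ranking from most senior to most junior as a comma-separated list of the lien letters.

Adjusting effective dates: D relates back to the deed date 24 August 2017.
As a real-property tax lien, B is senior to every other lien.
Ordering the rest by effective date: D (24 August 2017), G (26 December 2017), E (8 January 2018), A (1 March 2018), C (22 May 2018), F (29 July 2018).
Because D would otherwise rank above F, the subordination swaps them.

B, F, G, E, A, C, D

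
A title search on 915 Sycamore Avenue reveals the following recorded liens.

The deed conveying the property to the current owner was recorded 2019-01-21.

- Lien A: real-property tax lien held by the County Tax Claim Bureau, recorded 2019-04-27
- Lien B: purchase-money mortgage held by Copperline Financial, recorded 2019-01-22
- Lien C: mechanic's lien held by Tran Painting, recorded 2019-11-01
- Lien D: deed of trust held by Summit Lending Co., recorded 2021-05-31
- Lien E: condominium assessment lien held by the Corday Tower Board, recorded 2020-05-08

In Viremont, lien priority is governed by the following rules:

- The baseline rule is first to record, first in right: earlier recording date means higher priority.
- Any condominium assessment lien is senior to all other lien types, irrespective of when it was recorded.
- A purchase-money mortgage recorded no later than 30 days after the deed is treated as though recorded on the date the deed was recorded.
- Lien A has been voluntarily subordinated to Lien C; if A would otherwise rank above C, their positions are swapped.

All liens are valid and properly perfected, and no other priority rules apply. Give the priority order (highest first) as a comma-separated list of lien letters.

Effective dates: B's effective date is the deed date, 2019-01-21.
E is a condominium assessment lien, so it outranks all other liens regardless of date.
Among the remaining liens, by effective date: B (2019-01-21), A (2019-04-27), C (2019-11-01), D (2021-05-31).
Because A would otherwise rank above C, the subordination swaps them.

E, B, C, A, D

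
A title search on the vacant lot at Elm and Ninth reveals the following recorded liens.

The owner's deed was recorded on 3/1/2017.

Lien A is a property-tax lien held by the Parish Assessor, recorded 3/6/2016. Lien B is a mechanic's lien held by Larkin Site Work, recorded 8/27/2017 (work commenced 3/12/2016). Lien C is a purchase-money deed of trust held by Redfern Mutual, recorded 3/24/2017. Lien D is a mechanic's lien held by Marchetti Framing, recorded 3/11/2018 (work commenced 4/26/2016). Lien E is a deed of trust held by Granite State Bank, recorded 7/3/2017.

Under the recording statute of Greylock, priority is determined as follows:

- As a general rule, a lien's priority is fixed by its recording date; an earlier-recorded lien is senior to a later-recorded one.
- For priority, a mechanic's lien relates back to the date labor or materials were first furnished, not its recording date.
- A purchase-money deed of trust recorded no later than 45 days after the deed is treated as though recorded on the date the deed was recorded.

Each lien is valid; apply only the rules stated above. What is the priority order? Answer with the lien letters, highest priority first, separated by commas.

A, B, D, C, E

Effective dates: B is treated as recorded 3/12/2016, the work-commencement date; C's effective date is the deed date, 3/1/2017; D relates back to 4/26/2016 (work commenced).
By effective date, earliest first: A (3/6/2016), B (3/12/2016), D (4/26/2016), C (3/1/2017), E (7/3/2017).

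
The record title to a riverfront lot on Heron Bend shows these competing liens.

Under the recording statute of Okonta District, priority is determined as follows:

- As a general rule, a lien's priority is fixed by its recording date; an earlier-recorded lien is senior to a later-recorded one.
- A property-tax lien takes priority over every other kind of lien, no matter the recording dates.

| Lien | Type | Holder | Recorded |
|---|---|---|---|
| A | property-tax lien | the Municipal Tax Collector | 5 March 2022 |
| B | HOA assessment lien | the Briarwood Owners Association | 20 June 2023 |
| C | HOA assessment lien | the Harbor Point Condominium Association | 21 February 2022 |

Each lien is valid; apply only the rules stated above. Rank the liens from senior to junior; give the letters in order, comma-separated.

A, C, B

As a property-tax lien, A is senior to every other lien.
The other liens, earliest effective date first: C (21 February 2022), B (20 June 2023).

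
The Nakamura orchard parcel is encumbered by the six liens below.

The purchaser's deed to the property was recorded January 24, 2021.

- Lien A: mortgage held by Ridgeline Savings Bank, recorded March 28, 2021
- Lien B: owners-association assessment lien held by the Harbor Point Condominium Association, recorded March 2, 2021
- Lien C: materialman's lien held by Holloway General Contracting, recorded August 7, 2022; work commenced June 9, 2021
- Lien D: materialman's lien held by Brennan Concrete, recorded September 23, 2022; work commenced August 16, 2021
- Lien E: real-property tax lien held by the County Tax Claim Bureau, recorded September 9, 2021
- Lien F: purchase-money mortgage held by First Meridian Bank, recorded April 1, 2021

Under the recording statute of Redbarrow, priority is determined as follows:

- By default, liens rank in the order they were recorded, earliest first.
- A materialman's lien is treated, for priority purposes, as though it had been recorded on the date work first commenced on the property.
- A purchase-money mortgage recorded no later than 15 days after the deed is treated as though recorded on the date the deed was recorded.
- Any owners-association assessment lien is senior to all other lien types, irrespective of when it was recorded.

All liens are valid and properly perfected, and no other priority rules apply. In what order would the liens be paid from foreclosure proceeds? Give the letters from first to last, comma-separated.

First, effective dates: C's effective date is June 9, 2021, when work began; D is treated as recorded August 16, 2021, the work-commencement date; F was recorded 67 days after the deed — beyond 15 days — so no relation-back applies.
B is an owners-association assessment lien, so it outranks all other liens regardless of date.
Among the remaining liens, by effective date: A (March 28, 2021), F (April 1, 2021), C (June 9, 2021), D (August 16, 2021), E (September 9, 2021).

B, A, F, C, D, E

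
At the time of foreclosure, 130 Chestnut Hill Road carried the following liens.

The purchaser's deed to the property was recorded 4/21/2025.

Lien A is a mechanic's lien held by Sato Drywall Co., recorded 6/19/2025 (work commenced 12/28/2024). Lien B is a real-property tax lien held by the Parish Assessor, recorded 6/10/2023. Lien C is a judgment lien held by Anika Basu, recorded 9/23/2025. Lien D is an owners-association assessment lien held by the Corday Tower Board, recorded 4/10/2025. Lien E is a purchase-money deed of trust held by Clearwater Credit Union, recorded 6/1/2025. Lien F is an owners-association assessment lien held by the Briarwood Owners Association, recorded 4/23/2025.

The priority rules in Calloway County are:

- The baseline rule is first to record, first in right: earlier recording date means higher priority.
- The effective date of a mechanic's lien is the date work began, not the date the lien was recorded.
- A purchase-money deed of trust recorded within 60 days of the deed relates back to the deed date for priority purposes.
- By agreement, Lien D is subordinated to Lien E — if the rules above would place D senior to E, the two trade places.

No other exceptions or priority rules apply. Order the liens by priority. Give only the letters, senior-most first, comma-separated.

B, A, E, D, F, C

First, effective dates: A's effective date is 12/28/2024, when work began; E relates back to the deed date 4/21/2025.
Ordering by effective date: B (6/10/2023), A (12/28/2024), D (4/10/2025), E (4/21/2025), F (4/23/2025), C (9/23/2025).
The subordination applies — D was senior to E — so D and E swap.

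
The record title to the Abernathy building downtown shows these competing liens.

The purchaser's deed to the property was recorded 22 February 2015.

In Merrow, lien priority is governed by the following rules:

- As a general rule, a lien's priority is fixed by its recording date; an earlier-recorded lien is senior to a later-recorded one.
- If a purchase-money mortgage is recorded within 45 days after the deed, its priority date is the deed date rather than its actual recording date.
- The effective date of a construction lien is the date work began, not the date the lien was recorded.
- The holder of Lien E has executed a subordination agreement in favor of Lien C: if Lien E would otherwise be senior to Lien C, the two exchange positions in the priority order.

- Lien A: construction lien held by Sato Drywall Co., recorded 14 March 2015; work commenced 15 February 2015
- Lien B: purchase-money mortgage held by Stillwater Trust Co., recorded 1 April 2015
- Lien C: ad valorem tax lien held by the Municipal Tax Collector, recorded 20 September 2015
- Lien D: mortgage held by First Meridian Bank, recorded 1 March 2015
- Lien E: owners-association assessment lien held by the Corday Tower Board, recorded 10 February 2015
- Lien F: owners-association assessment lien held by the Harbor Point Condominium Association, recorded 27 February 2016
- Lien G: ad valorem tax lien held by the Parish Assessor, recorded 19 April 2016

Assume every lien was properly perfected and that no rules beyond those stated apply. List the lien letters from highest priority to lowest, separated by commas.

Effective dates after the stated exceptions: A is treated as recorded 15 February 2015, the work-commencement date; B was recorded within the 45-day window, so its effective date is the deed date 22 February 2015.
Ordering by effective date: E (10 February 2015), A (15 February 2015), B (22 February 2015), D (1 March 2015), C (20 September 2015), F (27 February 2016), G (19 April 2016).
E would otherwise be senior to C, so under the subordination agreement E and C exchange positions.

C, A, B, D, E, F, G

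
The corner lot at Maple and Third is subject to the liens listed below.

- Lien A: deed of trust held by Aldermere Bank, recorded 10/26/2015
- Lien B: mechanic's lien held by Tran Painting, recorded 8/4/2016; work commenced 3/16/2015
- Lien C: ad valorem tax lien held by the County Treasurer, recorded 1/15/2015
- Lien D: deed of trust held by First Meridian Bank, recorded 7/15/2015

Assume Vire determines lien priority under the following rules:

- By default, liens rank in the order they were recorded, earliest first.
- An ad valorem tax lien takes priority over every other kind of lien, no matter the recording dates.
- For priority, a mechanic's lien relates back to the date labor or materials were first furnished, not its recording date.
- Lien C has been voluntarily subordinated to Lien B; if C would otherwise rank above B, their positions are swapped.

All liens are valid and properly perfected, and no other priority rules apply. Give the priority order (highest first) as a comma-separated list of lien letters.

Effective dates after the stated exceptions: B's effective date is 3/16/2015, when work began.
C is an ad valorem tax lien and takes priority over every other lien.
Ordering the rest by effective date: B (3/16/2015), D (7/15/2015), A (10/26/2015).
The subordination applies — C was senior to B — so C and B swap.

B, C, D, A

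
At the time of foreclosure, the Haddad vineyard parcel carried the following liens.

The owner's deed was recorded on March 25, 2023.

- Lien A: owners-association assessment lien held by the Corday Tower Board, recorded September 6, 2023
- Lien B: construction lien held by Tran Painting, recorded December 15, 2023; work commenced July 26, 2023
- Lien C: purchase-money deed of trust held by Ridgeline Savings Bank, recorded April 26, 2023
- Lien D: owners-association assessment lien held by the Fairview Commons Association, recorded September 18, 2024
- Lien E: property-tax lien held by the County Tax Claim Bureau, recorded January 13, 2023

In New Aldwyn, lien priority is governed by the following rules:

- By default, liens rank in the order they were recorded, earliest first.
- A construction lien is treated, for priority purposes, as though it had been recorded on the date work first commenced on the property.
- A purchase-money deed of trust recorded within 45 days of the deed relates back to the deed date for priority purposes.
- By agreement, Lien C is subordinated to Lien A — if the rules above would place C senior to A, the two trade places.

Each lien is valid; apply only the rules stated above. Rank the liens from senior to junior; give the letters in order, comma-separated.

Adjusting effective dates: B relates back to July 26, 2023 (work commenced); C relates back to the deed date March 25, 2023.
By effective date: E (January 13, 2023), C (March 25, 2023), B (July 26, 2023), A (September 6, 2023), D (September 18, 2024).
C would otherwise be senior to A, so under the subordination agreement C and A exchange positions.

E, A, B, C, D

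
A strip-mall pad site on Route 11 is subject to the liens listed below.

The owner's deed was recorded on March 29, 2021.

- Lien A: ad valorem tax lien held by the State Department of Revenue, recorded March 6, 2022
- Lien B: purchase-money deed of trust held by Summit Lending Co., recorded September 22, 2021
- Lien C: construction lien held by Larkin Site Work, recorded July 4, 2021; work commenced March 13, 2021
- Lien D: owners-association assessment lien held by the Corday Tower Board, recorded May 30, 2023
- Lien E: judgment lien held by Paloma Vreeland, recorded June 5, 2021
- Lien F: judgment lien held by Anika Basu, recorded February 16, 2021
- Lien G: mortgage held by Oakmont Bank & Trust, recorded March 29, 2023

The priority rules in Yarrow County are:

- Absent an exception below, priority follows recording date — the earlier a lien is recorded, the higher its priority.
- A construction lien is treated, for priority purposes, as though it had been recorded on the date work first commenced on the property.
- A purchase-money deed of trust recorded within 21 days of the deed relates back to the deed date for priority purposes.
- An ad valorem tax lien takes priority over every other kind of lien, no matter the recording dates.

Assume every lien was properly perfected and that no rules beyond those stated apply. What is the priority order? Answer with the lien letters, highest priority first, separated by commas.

First, effective dates: B missed the 21-day window (177 days after the deed), so its recording date stands; C's effective date is March 13, 2021, when work began.
A is an ad valorem tax lien and takes priority over every other lien.
Remaining liens by effective date: F (February 16, 2021), C (March 13, 2021), E (June 5, 2021), B (September 22, 2021), G (March 29, 2023), D (May 30, 2023).

A, F, C, E, B, G, D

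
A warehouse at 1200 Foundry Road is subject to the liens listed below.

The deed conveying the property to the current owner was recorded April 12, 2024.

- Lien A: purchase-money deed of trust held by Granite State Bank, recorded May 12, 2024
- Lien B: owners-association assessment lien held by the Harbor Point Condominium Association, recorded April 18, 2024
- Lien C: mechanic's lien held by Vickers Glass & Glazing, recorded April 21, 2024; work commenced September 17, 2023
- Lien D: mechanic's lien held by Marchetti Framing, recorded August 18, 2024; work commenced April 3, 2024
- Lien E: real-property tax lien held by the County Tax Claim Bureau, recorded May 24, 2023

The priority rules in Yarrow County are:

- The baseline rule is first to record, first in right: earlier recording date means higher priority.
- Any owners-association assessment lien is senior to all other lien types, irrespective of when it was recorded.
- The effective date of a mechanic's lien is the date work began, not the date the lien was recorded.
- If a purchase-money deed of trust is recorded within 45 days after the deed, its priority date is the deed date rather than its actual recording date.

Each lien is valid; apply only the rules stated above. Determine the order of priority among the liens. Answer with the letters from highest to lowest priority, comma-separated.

Effective dates: A's effective date is the deed date, April 12, 2024; C relates back to September 17, 2023 (work commenced); D is treated as recorded April 3, 2024, the work-commencement date.
B is an owners-association assessment lien, so it outranks all other liens regardless of date.
The other liens, earliest effective date first: E (May 24, 2023), C (September 17, 2023), D (April 3, 2024), A (April 12, 2024).

B, E, C, D, A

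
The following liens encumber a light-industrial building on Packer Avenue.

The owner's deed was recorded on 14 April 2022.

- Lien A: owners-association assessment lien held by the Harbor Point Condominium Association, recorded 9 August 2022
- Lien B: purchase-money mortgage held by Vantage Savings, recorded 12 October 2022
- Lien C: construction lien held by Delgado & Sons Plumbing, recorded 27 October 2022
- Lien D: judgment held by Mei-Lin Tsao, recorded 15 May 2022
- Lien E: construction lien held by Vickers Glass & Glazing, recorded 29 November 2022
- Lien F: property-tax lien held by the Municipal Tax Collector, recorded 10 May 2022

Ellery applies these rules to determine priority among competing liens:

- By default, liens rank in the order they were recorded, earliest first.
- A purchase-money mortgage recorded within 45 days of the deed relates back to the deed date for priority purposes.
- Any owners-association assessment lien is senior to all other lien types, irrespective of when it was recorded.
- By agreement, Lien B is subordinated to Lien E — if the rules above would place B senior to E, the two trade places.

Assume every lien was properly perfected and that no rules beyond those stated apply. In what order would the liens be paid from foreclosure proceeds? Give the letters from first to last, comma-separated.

A, F, D, E, C, B

Adjusting effective dates: B missed the 45-day window (181 days after the deed), so its recording date stands.
A, as an owners-association assessment lien, has superpriority and ranks first.
Ordering the rest by effective date: F (10 May 2022), D (15 May 2022), B (12 October 2022), C (27 October 2022), E (29 November 2022).
Because B would otherwise rank above E, the subordination swaps them.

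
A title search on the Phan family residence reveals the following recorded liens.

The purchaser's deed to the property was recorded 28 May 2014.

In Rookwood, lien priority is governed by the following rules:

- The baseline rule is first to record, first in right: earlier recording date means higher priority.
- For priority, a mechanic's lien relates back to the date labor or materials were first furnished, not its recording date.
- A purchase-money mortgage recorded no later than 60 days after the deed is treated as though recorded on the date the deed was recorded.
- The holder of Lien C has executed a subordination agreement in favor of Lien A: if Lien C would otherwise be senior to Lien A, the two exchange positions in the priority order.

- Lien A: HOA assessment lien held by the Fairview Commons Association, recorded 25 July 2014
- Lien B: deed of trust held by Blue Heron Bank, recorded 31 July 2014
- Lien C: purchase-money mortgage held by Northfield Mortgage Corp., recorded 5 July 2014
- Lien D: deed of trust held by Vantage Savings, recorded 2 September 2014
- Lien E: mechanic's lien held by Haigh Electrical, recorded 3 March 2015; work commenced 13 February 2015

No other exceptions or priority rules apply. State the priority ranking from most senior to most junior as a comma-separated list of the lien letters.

A, C, B, D, E

Adjusting effective dates: C relates back to the deed date 28 May 2014; E is treated as recorded 13 February 2015, the work-commencement date.
By effective date, earliest first: C (28 May 2014), A (25 July 2014), B (31 July 2014), D (2 September 2014), E (13 February 2015).
C is senior to A before the subordination, so the two trade places.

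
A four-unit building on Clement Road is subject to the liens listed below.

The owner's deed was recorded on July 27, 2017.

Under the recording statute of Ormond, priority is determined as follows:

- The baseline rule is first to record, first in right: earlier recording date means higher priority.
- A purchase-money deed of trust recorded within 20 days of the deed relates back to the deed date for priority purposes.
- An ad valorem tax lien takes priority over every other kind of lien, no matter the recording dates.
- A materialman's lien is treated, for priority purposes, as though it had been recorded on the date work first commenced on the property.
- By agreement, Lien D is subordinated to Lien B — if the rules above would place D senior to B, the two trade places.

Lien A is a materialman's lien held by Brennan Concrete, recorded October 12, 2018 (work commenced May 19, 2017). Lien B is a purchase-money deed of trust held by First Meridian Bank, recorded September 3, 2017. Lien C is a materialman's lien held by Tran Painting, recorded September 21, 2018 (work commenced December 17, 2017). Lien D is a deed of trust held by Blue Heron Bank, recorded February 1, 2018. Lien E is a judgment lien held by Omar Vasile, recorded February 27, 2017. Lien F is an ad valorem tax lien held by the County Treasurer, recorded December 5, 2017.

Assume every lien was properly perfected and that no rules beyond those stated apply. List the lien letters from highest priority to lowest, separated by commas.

Effective dates: A's effective date is May 19, 2017, when work began; B was recorded 38 days after the deed — beyond 20 days — so no relation-back applies; C's effective date is December 17, 2017, when work began.
F is an ad valorem tax lien and takes priority over every other lien.
Ordering the rest by effective date: E (February 27, 2017), A (May 19, 2017), B (September 3, 2017), C (December 17, 2017), D (February 1, 2018).
Since D is not senior to B, the subordination leaves the order unchanged.

F, E, A, B, C, D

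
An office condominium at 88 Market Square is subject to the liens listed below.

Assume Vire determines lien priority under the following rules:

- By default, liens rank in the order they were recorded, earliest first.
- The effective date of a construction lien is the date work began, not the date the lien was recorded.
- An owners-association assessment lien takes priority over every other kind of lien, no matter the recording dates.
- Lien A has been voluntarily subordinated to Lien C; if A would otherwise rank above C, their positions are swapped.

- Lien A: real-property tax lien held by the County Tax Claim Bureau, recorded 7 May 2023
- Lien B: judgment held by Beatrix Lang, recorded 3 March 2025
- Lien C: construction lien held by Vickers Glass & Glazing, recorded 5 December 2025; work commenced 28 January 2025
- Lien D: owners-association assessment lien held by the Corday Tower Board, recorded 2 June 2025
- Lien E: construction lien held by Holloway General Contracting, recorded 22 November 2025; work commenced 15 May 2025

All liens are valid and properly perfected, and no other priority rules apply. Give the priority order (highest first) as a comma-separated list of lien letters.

D, C, A, B, E

Effective dates after the stated exceptions: C relates back to 28 January 2025 (work commenced); E's effective date is 15 May 2025, when work began.
As an owners-association assessment lien, D is senior to every other lien.
Remaining liens by effective date: A (7 May 2023), C (28 January 2025), B (3 March 2025), E (15 May 2025).
Because A would otherwise rank above C, the subordination swaps them.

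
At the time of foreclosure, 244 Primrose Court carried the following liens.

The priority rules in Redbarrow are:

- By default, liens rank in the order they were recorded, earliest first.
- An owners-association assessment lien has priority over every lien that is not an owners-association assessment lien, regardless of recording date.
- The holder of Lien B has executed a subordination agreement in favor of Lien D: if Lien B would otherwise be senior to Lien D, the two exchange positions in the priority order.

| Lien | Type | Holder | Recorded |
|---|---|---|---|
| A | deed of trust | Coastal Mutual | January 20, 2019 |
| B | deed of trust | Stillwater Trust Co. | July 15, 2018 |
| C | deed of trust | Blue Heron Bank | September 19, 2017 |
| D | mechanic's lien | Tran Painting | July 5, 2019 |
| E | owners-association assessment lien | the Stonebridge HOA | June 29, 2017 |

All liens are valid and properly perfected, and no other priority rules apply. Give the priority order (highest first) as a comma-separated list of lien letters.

E, C, D, A, B

As an owners-association assessment lien, E is senior to every other lien.
Ordering the rest by effective date: C (September 19, 2017), B (July 15, 2018), A (January 20, 2019), D (July 5, 2019).
B is senior to D before the subordination, so the two trade places.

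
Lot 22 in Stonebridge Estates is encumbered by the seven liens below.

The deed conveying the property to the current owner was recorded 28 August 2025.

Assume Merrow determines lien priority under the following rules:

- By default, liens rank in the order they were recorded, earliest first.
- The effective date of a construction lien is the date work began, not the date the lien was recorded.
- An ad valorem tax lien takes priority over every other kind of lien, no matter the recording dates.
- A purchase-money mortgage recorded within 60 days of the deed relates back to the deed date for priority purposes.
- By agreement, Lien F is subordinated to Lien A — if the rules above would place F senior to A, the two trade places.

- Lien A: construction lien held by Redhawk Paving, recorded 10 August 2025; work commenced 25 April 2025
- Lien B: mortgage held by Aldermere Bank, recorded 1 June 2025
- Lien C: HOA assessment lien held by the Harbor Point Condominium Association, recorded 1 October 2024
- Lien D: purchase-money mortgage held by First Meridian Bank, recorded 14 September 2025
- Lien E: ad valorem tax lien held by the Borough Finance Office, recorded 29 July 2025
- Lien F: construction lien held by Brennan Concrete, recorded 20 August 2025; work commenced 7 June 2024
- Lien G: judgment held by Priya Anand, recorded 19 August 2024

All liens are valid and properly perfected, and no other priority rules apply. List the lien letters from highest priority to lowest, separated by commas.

Effective dates: A is treated as recorded 25 April 2025, the work-commencement date; D relates back to the deed date 28 August 2025; F's effective date is 7 June 2024, when work began.
E is an ad valorem tax lien, so it outranks all other liens regardless of date.
Ordering the rest by effective date: F (7 June 2024), G (19 August 2024), C (1 October 2024), A (25 April 2025), B (1 June 2025), D (28 August 2025).
The subordination applies — F was senior to A — so F and A swap.

E, A, G, C, F, B, D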